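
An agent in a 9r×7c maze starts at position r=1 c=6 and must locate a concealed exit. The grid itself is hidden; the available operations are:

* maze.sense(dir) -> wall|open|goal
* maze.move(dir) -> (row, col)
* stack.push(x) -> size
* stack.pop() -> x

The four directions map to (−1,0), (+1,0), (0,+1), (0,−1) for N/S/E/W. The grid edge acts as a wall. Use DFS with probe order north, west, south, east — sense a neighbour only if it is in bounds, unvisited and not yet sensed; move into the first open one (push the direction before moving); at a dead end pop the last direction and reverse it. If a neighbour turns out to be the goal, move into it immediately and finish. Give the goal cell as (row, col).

;; 1. maze.sense(dir=north) => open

;; 2. stack.push(x=north) => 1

;; 3. maze.move(dir=north) => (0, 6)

;; 4. maze.sense(dir=west) => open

;; 5. stack.push(x=west) => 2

;; 6. maze.move(dir=west) => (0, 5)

;; 7. maze.sense(dir=west) => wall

;; 8. maze.sense(dir=south) => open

;; 9. stack.push(x=south) => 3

;; 10. maze.move(dir=south) => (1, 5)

;; 11. maze.sense(dir=west) => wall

;; 12. maze.sense(dir=south) => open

;; 13. stack.push(x=south) => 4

;; 14. maze.move(dir=south) => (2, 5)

;; 15. maze.sense(dir=west) => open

;; 16. stack.push(x=west) => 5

;; 17. maze.move(dir=west) => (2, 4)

;; 18. maze.sense(dir=west) => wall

;; 19. maze.sense(dir=south) => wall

;; 20. stack.pop() => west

;; 21. maze.move(dir=east) => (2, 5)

;; 22. maze.sense(dir=south) => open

;; 23. stack.push(x=south) => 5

;; 24. maze.move(dir=south) => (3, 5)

;; 25. maze.sense(dir=south) => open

;; 26. stack.push(x=south) => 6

;; 27. maze.move(dir=south) => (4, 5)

;; 28. maze.sense(dir=west) => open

;; 29. stack.push(x=west) => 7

;; 30. maze.move(dir=west) => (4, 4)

;; 31. maze.sense(dir=west) => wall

;; 32. maze.sense(dir=south) => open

;; 33. stack.push(x=south) => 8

;; 34. maze.move(dir=south) => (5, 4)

;; 35. maze.sense(dir=west) => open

;; 36. stack.push(x=west) => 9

;; 37. maze.move(dir=west) => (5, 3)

;; 38. maze.sense(dir=west) => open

;; 39. stack.push(x=west) => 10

;; 40. maze.move(dir=west) => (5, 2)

;; 41. maze.sense(dir=north) => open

;; 42. stack.push(x=north) => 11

;; 43. maze.move(dir=north) => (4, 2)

;; 44. maze.sense(dir=north) => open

;; 45. stack.push(x=north) => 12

;; 46. maze.move(dir=north) => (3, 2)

;; 47. maze.sense(dir=north) => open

;; 48. stack.push(x=north) => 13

;; 49. maze.move(dir=north) => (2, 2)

;; 50. maze.sense(dir=north) => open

;; 51. stack.push(x=north) => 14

;; 52. maze.move(dir=north) => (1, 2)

;; 53. maze.sense(dir=north) => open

;; 54. stack.push(x=north) => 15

;; 55. maze.move(dir=north) => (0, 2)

;; 56. maze.sense(dir=west) => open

;; 57. stack.push(x=west) => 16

;; 58. maze.move(dir=west) => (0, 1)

;; 59. maze.sense(dir=west) => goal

;; 60. maze.move(dir=west) => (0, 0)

Answer: (0, 0)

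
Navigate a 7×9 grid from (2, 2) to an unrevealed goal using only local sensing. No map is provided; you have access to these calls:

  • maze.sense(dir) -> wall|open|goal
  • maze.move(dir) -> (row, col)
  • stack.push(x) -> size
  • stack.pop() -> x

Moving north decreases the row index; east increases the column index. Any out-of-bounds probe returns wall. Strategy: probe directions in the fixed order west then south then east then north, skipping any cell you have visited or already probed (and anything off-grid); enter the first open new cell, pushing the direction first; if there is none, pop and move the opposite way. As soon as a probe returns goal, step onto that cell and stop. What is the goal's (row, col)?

-> maze.sense(dir: west)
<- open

-> stack.push(x: west)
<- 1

-> maze.move(dir: west)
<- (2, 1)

-> maze.sense(dir: west)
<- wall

-> maze.sense(dir: south)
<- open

-> stack.push(x: south)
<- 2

-> maze.move(dir: south)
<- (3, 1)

-> maze.sense(dir: west)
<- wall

-> maze.sense(dir: south)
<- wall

-> maze.sense(dir: east)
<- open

-> stack.push(x: east)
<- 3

-> maze.move(dir: east)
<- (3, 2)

-> maze.sense(dir: south)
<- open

-> stack.push(x: south)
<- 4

-> maze.move(dir: south)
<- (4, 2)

-> maze.sense(dir: south)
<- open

-> stack.push(x: south)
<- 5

-> maze.move(dir: south)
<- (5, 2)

-> maze.sense(dir: west)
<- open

-> stack.push(x: west)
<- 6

-> maze.move(dir: west)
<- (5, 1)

-> maze.sense(dir: west)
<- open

-> stack.push(x: west)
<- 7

-> maze.move(dir: west)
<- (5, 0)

-> maze.sense(dir: south)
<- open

-> stack.push(x: south)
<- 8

-> maze.move(dir: south)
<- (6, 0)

-> maze.sense(dir: east)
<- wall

-> stack.pop()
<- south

-> maze.move(dir: north)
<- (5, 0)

-> maze.sense(dir: north)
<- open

-> stack.push(x: north)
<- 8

-> maze.move(dir: north)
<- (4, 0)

-> stack.pop()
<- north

-> maze.move(dir: south)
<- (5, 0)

-> stack.pop()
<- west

-> maze.move(dir: east)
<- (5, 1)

-> stack.pop()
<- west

-> maze.move(dir: east)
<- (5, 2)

-> maze.sense(dir: south)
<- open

-> stack.push(x: south)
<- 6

-> maze.move(dir: south)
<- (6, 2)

-> maze.sense(dir: east)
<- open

-> stack.push(x: east)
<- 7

-> maze.move(dir: east)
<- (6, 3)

-> maze.sense(dir: east)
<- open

-> stack.push(x: east)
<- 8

-> maze.move(dir: east)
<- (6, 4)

-> maze.sense(dir: east)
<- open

-> stack.push(x: east)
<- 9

-> maze.move(dir: east)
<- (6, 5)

-> maze.sense(dir: east)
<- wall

-> maze.sense(dir: north)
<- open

-> stack.push(x: north)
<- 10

-> maze.move(dir: north)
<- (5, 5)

-> maze.sense(dir: west)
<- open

-> stack.push(x: west)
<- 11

-> maze.move(dir: west)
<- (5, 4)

-> maze.sense(dir: west)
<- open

-> stack.push(x: west)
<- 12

-> maze.move(dir: west)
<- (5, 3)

-> maze.sense(dir: north)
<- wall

-> stack.pop()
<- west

-> maze.move(dir: east)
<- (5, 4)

-> maze.sense(dir: north)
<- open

-> stack.push(x: north)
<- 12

-> maze.move(dir: north)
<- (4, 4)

-> maze.sense(dir: east)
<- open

-> stack.push(x: east)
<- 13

-> maze.move(dir: east)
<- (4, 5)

-> maze.sense(dir: east)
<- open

-> stack.push(x: east)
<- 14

-> maze.move(dir: east)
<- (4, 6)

-> maze.sense(dir: south)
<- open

-> stack.push(x: south)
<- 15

-> maze.move(dir: south)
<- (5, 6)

-> maze.sense(dir: east)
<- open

-> stack.push(x: east)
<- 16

-> maze.move(dir: east)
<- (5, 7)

-> maze.sense(dir: south)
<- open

-> stack.push(x: south)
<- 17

-> maze.move(dir: south)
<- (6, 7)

-> maze.sense(dir: east)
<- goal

-> maze.move(dir: east)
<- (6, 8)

Answer: (6, 8)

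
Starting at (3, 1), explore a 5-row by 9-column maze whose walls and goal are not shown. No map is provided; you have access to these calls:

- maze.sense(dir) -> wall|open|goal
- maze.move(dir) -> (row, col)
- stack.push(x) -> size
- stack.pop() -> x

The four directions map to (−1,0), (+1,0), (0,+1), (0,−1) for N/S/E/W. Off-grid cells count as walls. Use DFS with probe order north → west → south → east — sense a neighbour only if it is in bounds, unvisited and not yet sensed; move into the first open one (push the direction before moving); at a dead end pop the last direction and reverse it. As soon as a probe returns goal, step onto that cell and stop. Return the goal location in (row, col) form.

·→ maze.sense(dir='north')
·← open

·→ stack.push(x='north')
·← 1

·→ maze.move(dir='north')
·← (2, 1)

·→ maze.sense(dir='north')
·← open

·→ stack.push(x='north')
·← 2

·→ maze.move(dir='north')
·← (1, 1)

·→ maze.sense(dir='north')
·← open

·→ stack.push(x='north')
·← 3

·→ maze.move(dir='north')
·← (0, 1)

·→ maze.sense(dir='west')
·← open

·→ stack.push(x='west')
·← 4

·→ maze.move(dir='west')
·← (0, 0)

·→ maze.sense(dir='south')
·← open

·→ stack.push(x='south')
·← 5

·→ maze.move(dir='south')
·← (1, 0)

·→ maze.sense(dir='south')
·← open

·→ stack.push(x='south')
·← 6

·→ maze.move(dir='south')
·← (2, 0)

·→ maze.sense(dir='south')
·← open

·→ stack.push(x='south')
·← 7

·→ maze.move(dir='south')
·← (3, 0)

·→ maze.sense(dir='south')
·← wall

·→ stack.pop()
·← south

·→ maze.move(dir='north')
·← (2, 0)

·→ stack.pop()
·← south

·→ maze.move(dir='north')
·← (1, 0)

·→ stack.pop()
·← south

·→ maze.move(dir='north')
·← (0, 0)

·→ stack.pop()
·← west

·→ maze.move(dir='east')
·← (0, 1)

·→ maze.sense(dir='east')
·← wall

·→ stack.pop()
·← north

·→ maze.move(dir='south')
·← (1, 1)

·→ maze.sense(dir='east')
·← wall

·→ stack.pop()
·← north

·→ maze.move(dir='south')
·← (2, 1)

·→ maze.sense(dir='east')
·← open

·→ stack.push(x='east')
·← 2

·→ maze.move(dir='east')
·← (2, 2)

·→ maze.sense(dir='south')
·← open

·→ stack.push(x='south')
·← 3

·→ maze.move(dir='south')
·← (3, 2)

·→ maze.sense(dir='south')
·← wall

·→ maze.sense(dir='east')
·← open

·→ stack.push(x='east')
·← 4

·→ maze.move(dir='east')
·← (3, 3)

·→ maze.sense(dir='north')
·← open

·→ stack.push(x='north')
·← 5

·→ maze.move(dir='north')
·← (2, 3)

·→ maze.sense(dir='north')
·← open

·→ stack.push(x='north')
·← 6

·→ maze.move(dir='north')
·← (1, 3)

·→ maze.sense(dir='north')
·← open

·→ stack.push(x='north')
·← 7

·→ maze.move(dir='north')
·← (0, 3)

·→ maze.sense(dir='east')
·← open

·→ stack.push(x='east')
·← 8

·→ maze.move(dir='east')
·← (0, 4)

·→ maze.sense(dir='south')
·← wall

·→ maze.sense(dir='east')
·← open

·→ stack.push(x='east')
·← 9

·→ maze.move(dir='east')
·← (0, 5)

·→ maze.sense(dir='south')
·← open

·→ stack.push(x='south')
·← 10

·→ maze.move(dir='south')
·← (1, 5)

·→ maze.sense(dir='south')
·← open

·→ stack.push(x='south')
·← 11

·→ maze.move(dir='south')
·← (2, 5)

·→ maze.sense(dir='west')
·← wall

·→ maze.sense(dir='south')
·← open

·→ stack.push(x='south')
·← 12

·→ maze.move(dir='south')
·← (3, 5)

·→ maze.sense(dir='west')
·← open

·→ stack.push(x='west')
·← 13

·→ maze.move(dir='west')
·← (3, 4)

·→ maze.sense(dir='south')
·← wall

·→ stack.pop()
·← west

·→ maze.move(dir='east')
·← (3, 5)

·→ maze.sense(dir='south')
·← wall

·→ maze.sense(dir='east')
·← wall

·→ stack.pop()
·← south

·→ maze.move(dir='north')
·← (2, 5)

·→ maze.sense(dir='east')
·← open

·→ stack.push(x='east')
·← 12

·→ maze.move(dir='east')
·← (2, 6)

·→ maze.sense(dir='north')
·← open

·→ stack.push(x='north')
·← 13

·→ maze.move(dir='north')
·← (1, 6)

·→ maze.sense(dir='north')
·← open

·→ stack.push(x='north')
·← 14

·→ maze.move(dir='north')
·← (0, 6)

·→ maze.sense(dir='east')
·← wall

·→ stack.pop()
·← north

·→ maze.move(dir='south')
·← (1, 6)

·→ maze.sense(dir='east')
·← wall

·→ stack.pop()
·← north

·→ maze.move(dir='south')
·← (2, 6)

·→ maze.sense(dir='east')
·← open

·→ stack.push(x='east')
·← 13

·→ maze.move(dir='east')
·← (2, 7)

·→ maze.sense(dir='south')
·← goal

·→ maze.move(dir='south')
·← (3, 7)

Answer: (3, 7)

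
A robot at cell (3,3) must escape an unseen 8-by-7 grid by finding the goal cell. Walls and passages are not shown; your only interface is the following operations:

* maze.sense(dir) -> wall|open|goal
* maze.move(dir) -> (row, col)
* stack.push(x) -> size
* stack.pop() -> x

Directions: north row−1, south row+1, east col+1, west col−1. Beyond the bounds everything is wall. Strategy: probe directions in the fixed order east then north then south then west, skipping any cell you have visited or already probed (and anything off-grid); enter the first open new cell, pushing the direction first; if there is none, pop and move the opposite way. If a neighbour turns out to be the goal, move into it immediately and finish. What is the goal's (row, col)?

==> maze.sense(dir=east)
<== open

==> stack.push(x=east)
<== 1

==> maze.move(dir=east)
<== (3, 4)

==> maze.sense(dir=east)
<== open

==> stack.push(x=east)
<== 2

==> maze.move(dir=east)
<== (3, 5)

==> maze.sense(dir=east)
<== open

==> stack.push(x=east)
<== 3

==> maze.move(dir=east)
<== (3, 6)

==> maze.sense(dir=north)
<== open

==> stack.push(x=north)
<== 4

==> maze.move(dir=north)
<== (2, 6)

==> maze.sense(dir=north)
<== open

==> stack.push(x=north)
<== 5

==> maze.move(dir=north)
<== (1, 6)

==> maze.sense(dir=north)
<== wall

==> maze.sense(dir=west)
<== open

==> stack.push(x=west)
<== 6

==> maze.move(dir=west)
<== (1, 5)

==> maze.sense(dir=north)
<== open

==> stack.push(x=north)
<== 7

==> maze.move(dir=north)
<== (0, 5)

==> maze.sense(dir=west)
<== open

==> stack.push(x=west)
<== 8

==> maze.move(dir=west)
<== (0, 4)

==> maze.sense(dir=south)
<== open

==> stack.push(x=south)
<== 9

==> maze.move(dir=south)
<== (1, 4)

==> maze.sense(dir=south)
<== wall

==> maze.sense(dir=west)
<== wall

==> stack.pop()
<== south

==> maze.move(dir=north)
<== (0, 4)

==> maze.sense(dir=west)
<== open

==> stack.push(x=west)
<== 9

==> maze.move(dir=west)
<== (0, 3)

==> maze.sense(dir=west)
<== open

==> stack.push(x=west)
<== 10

==> maze.move(dir=west)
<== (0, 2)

==> maze.sense(dir=south)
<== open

==> stack.push(x=south)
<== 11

==> maze.move(dir=south)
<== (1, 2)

==> maze.sense(dir=south)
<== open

==> stack.push(x=south)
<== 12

==> maze.move(dir=south)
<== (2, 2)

==> maze.sense(dir=east)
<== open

==> stack.push(x=east)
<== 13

==> maze.move(dir=east)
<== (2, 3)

==> stack.pop()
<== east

==> maze.move(dir=west)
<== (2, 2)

==> maze.sense(dir=south)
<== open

==> stack.push(x=south)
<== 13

==> maze.move(dir=south)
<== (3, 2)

==> maze.sense(dir=south)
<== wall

==> maze.sense(dir=west)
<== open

==> stack.push(x=west)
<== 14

==> maze.move(dir=west)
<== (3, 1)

==> maze.sense(dir=north)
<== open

==> stack.push(x=north)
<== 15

==> maze.move(dir=north)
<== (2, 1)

==> maze.sense(dir=north)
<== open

==> stack.push(x=north)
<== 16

==> maze.move(dir=north)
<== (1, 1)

==> maze.sense(dir=north)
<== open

==> stack.push(x=north)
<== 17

==> maze.move(dir=north)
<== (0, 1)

==> maze.sense(dir=west)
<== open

==> stack.push(x=west)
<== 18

==> maze.move(dir=west)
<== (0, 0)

==> maze.sense(dir=south)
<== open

==> stack.push(x=south)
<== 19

==> maze.move(dir=south)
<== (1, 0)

==> maze.sense(dir=south)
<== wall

==> stack.pop()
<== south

==> maze.move(dir=north)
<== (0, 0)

==> stack.pop()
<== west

==> maze.move(dir=east)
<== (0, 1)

==> stack.pop()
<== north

==> maze.move(dir=south)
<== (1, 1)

==> stack.pop()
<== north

==> maze.move(dir=south)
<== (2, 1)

==> stack.pop()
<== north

==> maze.move(dir=south)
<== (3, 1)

==> maze.sense(dir=south)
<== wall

==> maze.sense(dir=west)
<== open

==> stack.push(x=west)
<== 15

==> maze.move(dir=west)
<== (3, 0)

==> maze.sense(dir=south)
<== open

==> stack.push(x=south)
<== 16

==> maze.move(dir=south)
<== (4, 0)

==> maze.sense(dir=south)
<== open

==> stack.push(x=south)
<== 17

==> maze.move(dir=south)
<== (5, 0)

==> maze.sense(dir=east)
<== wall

==> maze.sense(dir=south)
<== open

==> stack.push(x=south)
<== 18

==> maze.move(dir=south)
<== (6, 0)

==> maze.sense(dir=east)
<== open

==> stack.push(x=east)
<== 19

==> maze.move(dir=east)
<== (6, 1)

==> maze.sense(dir=east)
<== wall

==> maze.sense(dir=south)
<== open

==> stack.push(x=south)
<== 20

==> maze.move(dir=south)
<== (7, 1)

==> maze.sense(dir=east)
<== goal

==> maze.move(dir=east)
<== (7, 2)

Answer: (7, 2)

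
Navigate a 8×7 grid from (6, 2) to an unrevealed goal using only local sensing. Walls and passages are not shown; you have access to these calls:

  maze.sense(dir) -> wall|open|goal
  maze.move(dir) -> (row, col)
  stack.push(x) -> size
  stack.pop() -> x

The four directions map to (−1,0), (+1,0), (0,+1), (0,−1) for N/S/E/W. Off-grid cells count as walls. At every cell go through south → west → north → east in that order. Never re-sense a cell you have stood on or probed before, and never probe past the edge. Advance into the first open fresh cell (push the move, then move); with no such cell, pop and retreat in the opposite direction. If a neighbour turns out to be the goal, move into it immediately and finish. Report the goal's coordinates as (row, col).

~$ maze.sense dir=south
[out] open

~$ stack.push x=south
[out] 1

~$ maze.move dir=south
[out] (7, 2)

~$ maze.sense dir=west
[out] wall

~$ maze.sense dir=east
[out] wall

~$ stack.pop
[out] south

~$ maze.move dir=north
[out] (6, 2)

~$ maze.sense dir=west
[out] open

~$ stack.push x=west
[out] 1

~$ maze.move dir=west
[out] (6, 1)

~$ maze.sense dir=west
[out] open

~$ stack.push x=west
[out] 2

~$ maze.move dir=west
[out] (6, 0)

~$ maze.sense dir=south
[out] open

~$ stack.push x=south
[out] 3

~$ maze.move dir=south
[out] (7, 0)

~$ stack.pop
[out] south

~$ maze.move dir=north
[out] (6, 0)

~$ maze.sense dir=north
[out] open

~$ stack.push x=north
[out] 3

~$ maze.move dir=north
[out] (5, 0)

~$ maze.sense dir=north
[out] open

~$ stack.push x=north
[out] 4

~$ maze.move dir=north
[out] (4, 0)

~$ maze.sense dir=north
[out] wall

~$ maze.sense dir=east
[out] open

~$ stack.push x=east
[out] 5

~$ maze.move dir=east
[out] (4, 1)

~$ maze.sense dir=south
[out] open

~$ stack.push x=south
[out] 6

~$ maze.move dir=south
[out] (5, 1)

~$ maze.sense dir=east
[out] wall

~$ stack.pop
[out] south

~$ maze.move dir=north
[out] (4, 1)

~$ maze.sense dir=north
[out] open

~$ stack.push x=north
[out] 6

~$ maze.move dir=north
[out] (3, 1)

~$ maze.sense dir=north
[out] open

~$ stack.push x=north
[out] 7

~$ maze.move dir=north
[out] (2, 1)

~$ maze.sense dir=west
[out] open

~$ stack.push x=west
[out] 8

~$ maze.move dir=west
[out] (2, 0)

~$ maze.sense dir=north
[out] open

~$ stack.push x=north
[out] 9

~$ maze.move dir=north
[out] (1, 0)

~$ maze.sense dir=north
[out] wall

~$ maze.sense dir=east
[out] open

~$ stack.push x=east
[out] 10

~$ maze.move dir=east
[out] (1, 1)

~$ maze.sense dir=north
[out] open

~$ stack.push x=north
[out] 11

~$ maze.move dir=north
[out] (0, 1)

~$ maze.sense dir=east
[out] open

~$ stack.push x=east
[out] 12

~$ maze.move dir=east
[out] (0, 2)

~$ maze.sense dir=south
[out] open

~$ stack.push x=south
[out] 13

~$ maze.move dir=south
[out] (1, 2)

~$ maze.sense dir=south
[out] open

~$ stack.push x=south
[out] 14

~$ maze.move dir=south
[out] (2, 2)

~$ maze.sense dir=south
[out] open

~$ stack.push x=south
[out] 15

~$ maze.move dir=south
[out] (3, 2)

~$ maze.sense dir=south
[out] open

~$ stack.push x=south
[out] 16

~$ maze.move dir=south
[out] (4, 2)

~$ maze.sense dir=east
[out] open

~$ stack.push x=east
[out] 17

~$ maze.move dir=east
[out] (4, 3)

~$ maze.sense dir=south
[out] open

~$ stack.push x=south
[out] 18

~$ maze.move dir=south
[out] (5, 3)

~$ maze.sense dir=south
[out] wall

~$ maze.sense dir=east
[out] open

~$ stack.push x=east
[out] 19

~$ maze.move dir=east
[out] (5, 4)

~$ maze.sense dir=south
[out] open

~$ stack.push x=south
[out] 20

~$ maze.move dir=south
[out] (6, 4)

~$ maze.sense dir=south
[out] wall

~$ maze.sense dir=east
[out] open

~$ stack.push x=east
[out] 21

~$ maze.move dir=east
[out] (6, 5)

~$ maze.sense dir=south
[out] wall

~$ maze.sense dir=north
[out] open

~$ stack.push x=north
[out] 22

~$ maze.move dir=north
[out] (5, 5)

~$ maze.sense dir=north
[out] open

~$ stack.push x=north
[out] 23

~$ maze.move dir=north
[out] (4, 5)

~$ maze.sense dir=west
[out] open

~$ stack.push x=west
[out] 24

~$ maze.move dir=west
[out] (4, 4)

~$ maze.sense dir=north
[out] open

~$ stack.push x=north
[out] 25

~$ maze.move dir=north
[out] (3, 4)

~$ maze.sense dir=west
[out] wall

~$ maze.sense dir=north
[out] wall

~$ maze.sense dir=east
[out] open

~$ stack.push x=east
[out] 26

~$ maze.move dir=east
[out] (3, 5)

~$ maze.sense dir=north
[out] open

~$ stack.push x=north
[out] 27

~$ maze.move dir=north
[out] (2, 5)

~$ maze.sense dir=north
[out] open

~$ stack.push x=north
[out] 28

~$ maze.move dir=north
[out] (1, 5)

~$ maze.sense dir=west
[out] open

~$ stack.push x=west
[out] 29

~$ maze.move dir=west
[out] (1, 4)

~$ maze.sense dir=west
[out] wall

~$ maze.sense dir=north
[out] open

~$ stack.push x=north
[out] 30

~$ maze.move dir=north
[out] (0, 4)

~$ maze.sense dir=west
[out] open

~$ stack.push x=west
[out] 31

~$ maze.move dir=west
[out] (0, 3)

~$ stack.pop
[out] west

~$ maze.move dir=east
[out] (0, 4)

~$ maze.sense dir=east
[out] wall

~$ stack.pop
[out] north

~$ maze.move dir=south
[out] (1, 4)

~$ stack.pop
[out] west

~$ maze.move dir=east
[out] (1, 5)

~$ maze.sense dir=east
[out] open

~$ stack.push x=east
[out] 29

~$ maze.move dir=east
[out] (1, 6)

~$ maze.sense dir=south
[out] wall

~$ maze.sense dir=north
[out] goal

~$ maze.move dir=north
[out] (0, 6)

Answer: (0, 6)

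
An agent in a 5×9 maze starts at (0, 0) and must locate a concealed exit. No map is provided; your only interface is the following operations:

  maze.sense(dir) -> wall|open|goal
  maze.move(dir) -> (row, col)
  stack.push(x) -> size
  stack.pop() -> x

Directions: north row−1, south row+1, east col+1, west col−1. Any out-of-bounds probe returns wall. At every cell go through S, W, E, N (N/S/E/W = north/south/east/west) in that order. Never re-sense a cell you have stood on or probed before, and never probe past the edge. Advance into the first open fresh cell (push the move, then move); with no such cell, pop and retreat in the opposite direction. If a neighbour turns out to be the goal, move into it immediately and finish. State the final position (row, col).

[in] sense dir→south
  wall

[in] sense dir→east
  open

[in] push x→east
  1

[in] move dir→east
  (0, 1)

[in] sense dir→south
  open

[in] push x→south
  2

[in] move dir→south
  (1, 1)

[in] sense dir→south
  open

[in] push x→south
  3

[in] move dir→south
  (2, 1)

[in] sense dir→south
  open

[in] push x→south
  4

[in] move dir→south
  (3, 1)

[in] sense dir→south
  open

[in] push x→south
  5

[in] move dir→south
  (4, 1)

[in] sense dir→west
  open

[in] push x→west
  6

[in] move dir→west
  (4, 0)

[in] sense dir→north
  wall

[in] pop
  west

[in] move dir→east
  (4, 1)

[in] sense dir→east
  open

[in] push x→east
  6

[in] move dir→east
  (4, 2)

[in] sense dir→east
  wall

[in] sense dir→north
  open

[in] push x→north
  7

[in] move dir→north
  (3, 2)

[in] sense dir→east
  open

[in] push x→east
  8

[in] move dir→east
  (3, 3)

[in] sense dir→east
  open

[in] push x→east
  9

[in] move dir→east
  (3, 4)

[in] sense dir→south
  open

[in] push x→south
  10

[in] move dir→south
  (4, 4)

[in] sense dir→east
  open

[in] push x→east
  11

[in] move dir→east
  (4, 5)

[in] sense dir→east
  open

[in] push x→east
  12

[in] move dir→east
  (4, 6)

[in] sense dir→east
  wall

[in] sense dir→north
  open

[in] push x→north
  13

[in] move dir→north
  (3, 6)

[in] sense dir→west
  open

[in] push x→west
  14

[in] move dir→west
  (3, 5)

[in] sense dir→north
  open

[in] push x→north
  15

[in] move dir→north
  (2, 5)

[in] sense dir→west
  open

[in] push x→west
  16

[in] move dir→west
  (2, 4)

[in] sense dir→west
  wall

[in] sense dir→north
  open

[in] push x→north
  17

[in] move dir→north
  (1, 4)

[in] sense dir→west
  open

[in] push x→west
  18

[in] move dir→west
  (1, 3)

[in] sense dir→west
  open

[in] push x→west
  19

[in] move dir→west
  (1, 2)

[in] sense dir→south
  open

[in] push x→south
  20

[in] move dir→south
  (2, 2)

[in] pop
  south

[in] move dir→north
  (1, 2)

[in] sense dir→north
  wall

[in] pop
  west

[in] move dir→east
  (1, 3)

[in] sense dir→north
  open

[in] push x→north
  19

[in] move dir→north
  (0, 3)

[in] sense dir→east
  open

[in] push x→east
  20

[in] move dir→east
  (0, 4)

[in] sense dir→east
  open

[in] push x→east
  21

[in] move dir→east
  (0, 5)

[in] sense dir→south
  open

[in] push x→south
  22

[in] move dir→south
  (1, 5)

[in] sense dir→east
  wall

[in] pop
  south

[in] move dir→north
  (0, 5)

[in] sense dir→east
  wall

[in] pop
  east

[in] move dir→west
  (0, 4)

[in] pop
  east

[in] move dir→west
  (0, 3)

[in] pop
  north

[in] move dir→south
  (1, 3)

[in] pop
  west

[in] move dir→east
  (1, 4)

[in] pop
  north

[in] move dir→south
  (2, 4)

[in] pop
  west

[in] move dir→east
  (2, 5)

[in] sense dir→east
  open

[in] push x→east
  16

[in] move dir→east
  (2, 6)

[in] sense dir→east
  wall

[in] pop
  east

[in] move dir→west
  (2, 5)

[in] pop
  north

[in] move dir→south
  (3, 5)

[in] pop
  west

[in] move dir→east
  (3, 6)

[in] sense dir→east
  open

[in] push x→east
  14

[in] move dir→east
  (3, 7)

[in] sense dir→east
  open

[in] push x→east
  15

[in] move dir→east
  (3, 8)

[in] sense dir→south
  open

[in] push x→south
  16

[in] move dir→south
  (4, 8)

[in] pop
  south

[in] move dir→north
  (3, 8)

[in] sense dir→north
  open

[in] push x→north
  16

[in] move dir→north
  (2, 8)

[in] sense dir→north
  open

[in] push x→north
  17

[in] move dir→north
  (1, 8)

[in] sense dir→west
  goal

[in] move dir→west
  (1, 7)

Answer: (1, 7)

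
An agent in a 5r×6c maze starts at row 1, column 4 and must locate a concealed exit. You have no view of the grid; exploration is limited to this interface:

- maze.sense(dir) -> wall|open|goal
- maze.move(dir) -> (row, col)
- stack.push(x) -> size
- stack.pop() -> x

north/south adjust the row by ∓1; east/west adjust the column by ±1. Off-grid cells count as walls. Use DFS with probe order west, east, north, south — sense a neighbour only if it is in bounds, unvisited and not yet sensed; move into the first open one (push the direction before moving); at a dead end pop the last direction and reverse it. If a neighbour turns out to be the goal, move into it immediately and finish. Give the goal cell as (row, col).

$ maze.sense dir=west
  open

$ stack.push x=west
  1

$ maze.move dir=west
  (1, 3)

$ maze.sense dir=west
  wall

$ maze.sense dir=north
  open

$ stack.push x=north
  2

$ maze.move dir=north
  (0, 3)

$ maze.sense dir=west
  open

$ stack.push x=west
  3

$ maze.move dir=west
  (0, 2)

$ maze.sense dir=west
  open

$ stack.push x=west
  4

$ maze.move dir=west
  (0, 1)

$ maze.sense dir=west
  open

$ stack.push x=west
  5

$ maze.move dir=west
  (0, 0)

$ maze.sense dir=south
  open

$ stack.push x=south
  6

$ maze.move dir=south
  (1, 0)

$ maze.sense dir=east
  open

$ stack.push x=east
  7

$ maze.move dir=east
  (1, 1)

$ maze.sense dir=south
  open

$ stack.push x=south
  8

$ maze.move dir=south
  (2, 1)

$ maze.sense dir=west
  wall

$ maze.sense dir=east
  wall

$ maze.sense dir=south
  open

$ stack.push x=south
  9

$ maze.move dir=south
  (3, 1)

$ maze.sense dir=west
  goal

$ maze.move dir=west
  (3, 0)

Answer: (3, 0)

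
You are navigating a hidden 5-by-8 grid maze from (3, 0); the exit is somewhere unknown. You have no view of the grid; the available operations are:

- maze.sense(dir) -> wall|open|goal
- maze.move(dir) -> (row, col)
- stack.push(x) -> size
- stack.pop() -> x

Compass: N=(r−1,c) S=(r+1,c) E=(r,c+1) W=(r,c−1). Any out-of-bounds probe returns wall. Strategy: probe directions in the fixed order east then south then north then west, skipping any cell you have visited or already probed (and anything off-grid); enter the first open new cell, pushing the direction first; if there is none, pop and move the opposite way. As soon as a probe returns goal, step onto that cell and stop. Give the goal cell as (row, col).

// maze.sense(dir→east) -> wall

// maze.sense(dir→south) -> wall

// maze.sense(dir→north) -> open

// stack.push(x→north) -> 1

// maze.move(dir→north) -> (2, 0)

// maze.sense(dir→east) -> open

// stack.push(x→east) -> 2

// maze.move(dir→east) -> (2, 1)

// maze.sense(dir→east) -> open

// stack.push(x→east) -> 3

// maze.move(dir→east) -> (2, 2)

// maze.sense(dir→east) -> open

// stack.push(x→east) -> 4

// maze.move(dir→east) -> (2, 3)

// maze.sense(dir→east) -> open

// stack.push(x→east) -> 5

// maze.move(dir→east) -> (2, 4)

// maze.sense(dir→east) -> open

// stack.push(x→east) -> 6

// maze.move(dir→east) -> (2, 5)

// maze.sense(dir→east) -> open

// stack.push(x→east) -> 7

// maze.move(dir→east) -> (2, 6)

// maze.sense(dir→east) -> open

// stack.push(x→east) -> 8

// maze.move(dir→east) -> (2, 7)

// maze.sense(dir→south) -> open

// stack.push(x→south) -> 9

// maze.move(dir→south) -> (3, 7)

// maze.sense(dir→south) -> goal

// maze.move(dir→south) -> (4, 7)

Answer: (4, 7)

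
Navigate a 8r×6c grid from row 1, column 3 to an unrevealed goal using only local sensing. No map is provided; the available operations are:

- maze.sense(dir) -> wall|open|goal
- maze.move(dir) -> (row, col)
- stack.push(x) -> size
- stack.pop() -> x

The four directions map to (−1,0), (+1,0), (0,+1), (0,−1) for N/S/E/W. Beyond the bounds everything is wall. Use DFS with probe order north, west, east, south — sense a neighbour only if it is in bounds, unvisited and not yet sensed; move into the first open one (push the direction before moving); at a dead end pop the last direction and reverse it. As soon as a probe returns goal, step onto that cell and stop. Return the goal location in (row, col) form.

! maze.sense(dir: north) => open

! stack.push(x: north) => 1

! maze.move(dir: north) => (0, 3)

! maze.sense(dir: west) => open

! stack.push(x: west) => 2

! maze.move(dir: west) => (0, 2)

! maze.sense(dir: west) => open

! stack.push(x: west) => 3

! maze.move(dir: west) => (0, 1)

! maze.sense(dir: west) => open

! stack.push(x: west) => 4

! maze.move(dir: west) => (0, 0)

! maze.sense(dir: south) => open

! stack.push(x: south) => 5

! maze.move(dir: south) => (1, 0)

! maze.sense(dir: east) => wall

! maze.sense(dir: south) => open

! stack.push(x: south) => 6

! maze.move(dir: south) => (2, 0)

! maze.sense(dir: east) => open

! stack.push(x: east) => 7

! maze.move(dir: east) => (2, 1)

! maze.sense(dir: east) => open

! stack.push(x: east) => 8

! maze.move(dir: east) => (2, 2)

! maze.sense(dir: north) => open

! stack.push(x: north) => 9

! maze.move(dir: north) => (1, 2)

! stack.pop() => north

! maze.move(dir: south) => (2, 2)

! maze.sense(dir: east) => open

! stack.push(x: east) => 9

! maze.move(dir: east) => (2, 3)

! maze.sense(dir: east) => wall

! maze.sense(dir: south) => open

! stack.push(x: south) => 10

! maze.move(dir: south) => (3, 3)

! maze.sense(dir: west) => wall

! maze.sense(dir: east) => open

! stack.push(x: east) => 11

! maze.move(dir: east) => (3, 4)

! maze.sense(dir: east) => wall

! maze.sense(dir: south) => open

! stack.push(x: south) => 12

! maze.move(dir: south) => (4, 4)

! maze.sense(dir: west) => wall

! maze.sense(dir: east) => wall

! maze.sense(dir: south) => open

! stack.push(x: south) => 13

! maze.move(dir: south) => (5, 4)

! maze.sense(dir: west) => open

! stack.push(x: west) => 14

! maze.move(dir: west) => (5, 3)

! maze.sense(dir: west) => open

! stack.push(x: west) => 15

! maze.move(dir: west) => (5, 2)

! maze.sense(dir: north) => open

! stack.push(x: north) => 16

! maze.move(dir: north) => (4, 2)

! maze.sense(dir: west) => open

! stack.push(x: west) => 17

! maze.move(dir: west) => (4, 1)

! maze.sense(dir: north) => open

! stack.push(x: north) => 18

! maze.move(dir: north) => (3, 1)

! maze.sense(dir: west) => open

! stack.push(x: west) => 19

! maze.move(dir: west) => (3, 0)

! maze.sense(dir: south) => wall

! stack.pop() => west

! maze.move(dir: east) => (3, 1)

! stack.pop() => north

! maze.move(dir: south) => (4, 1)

! maze.sense(dir: south) => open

! stack.push(x: south) => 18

! maze.move(dir: south) => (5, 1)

! maze.sense(dir: west) => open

! stack.push(x: west) => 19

! maze.move(dir: west) => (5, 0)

! maze.sense(dir: south) => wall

! stack.pop() => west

! maze.move(dir: east) => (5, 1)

! maze.sense(dir: south) => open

! stack.push(x: south) => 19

! maze.move(dir: south) => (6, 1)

! maze.sense(dir: east) => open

! stack.push(x: east) => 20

! maze.move(dir: east) => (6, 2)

! maze.sense(dir: east) => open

! stack.push(x: east) => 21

! maze.move(dir: east) => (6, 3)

! maze.sense(dir: east) => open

! stack.push(x: east) => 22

! maze.move(dir: east) => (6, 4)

! maze.sense(dir: east) => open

! stack.push(x: east) => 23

! maze.move(dir: east) => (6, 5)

! maze.sense(dir: north) => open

! stack.push(x: north) => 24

! maze.move(dir: north) => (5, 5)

! stack.pop() => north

! maze.move(dir: south) => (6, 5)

! maze.sense(dir: south) => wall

! stack.pop() => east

! maze.move(dir: west) => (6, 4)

! maze.sense(dir: south) => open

! stack.push(x: south) => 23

! maze.move(dir: south) => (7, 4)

! maze.sense(dir: west) => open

! stack.push(x: west) => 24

! maze.move(dir: west) => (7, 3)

! maze.sense(dir: west) => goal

! maze.move(dir: west) => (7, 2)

Answer: (7, 2)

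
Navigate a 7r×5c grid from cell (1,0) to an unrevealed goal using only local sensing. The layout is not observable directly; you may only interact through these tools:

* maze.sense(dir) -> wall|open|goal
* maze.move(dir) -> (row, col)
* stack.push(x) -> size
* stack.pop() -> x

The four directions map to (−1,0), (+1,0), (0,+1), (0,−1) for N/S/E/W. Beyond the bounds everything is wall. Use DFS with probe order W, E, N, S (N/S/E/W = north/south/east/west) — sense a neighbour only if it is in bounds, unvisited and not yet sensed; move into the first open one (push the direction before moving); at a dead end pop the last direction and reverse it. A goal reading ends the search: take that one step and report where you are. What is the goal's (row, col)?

·→ maze.sense(dir='east')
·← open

·→ stack.push(x='east')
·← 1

·→ maze.move(dir='east')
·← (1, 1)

·→ maze.sense(dir='east')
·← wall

·→ maze.sense(dir='north')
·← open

·→ stack.push(x='north')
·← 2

·→ maze.move(dir='north')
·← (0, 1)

·→ maze.sense(dir='west')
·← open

·→ stack.push(x='west')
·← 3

·→ maze.move(dir='west')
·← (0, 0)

·→ stack.pop()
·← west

·→ maze.move(dir='east')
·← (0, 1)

·→ maze.sense(dir='east')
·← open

·→ stack.push(x='east')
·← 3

·→ maze.move(dir='east')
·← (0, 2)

·→ maze.sense(dir='east')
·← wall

·→ stack.pop()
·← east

·→ maze.move(dir='west')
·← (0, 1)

·→ stack.pop()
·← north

·→ maze.move(dir='south')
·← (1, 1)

·→ maze.sense(dir='south')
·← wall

·→ stack.pop()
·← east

·→ maze.move(dir='west')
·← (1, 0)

·→ maze.sense(dir='south')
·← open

·→ stack.push(x='south')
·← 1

·→ maze.move(dir='south')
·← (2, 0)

·→ maze.sense(dir='south')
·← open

·→ stack.push(x='south')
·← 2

·→ maze.move(dir='south')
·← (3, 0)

·→ maze.sense(dir='east')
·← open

·→ stack.push(x='east')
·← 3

·→ maze.move(dir='east')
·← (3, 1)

·→ maze.sense(dir='east')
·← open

·→ stack.push(x='east')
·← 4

·→ maze.move(dir='east')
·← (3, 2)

·→ maze.sense(dir='east')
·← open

·→ stack.push(x='east')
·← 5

·→ maze.move(dir='east')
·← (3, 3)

·→ maze.sense(dir='east')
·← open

·→ stack.push(x='east')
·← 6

·→ maze.move(dir='east')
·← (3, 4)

·→ maze.sense(dir='north')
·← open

·→ stack.push(x='north')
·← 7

·→ maze.move(dir='north')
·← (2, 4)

·→ maze.sense(dir='west')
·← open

·→ stack.push(x='west')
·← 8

·→ maze.move(dir='west')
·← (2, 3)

·→ maze.sense(dir='west')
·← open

·→ stack.push(x='west')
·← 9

·→ maze.move(dir='west')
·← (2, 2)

·→ stack.pop()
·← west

·→ maze.move(dir='east')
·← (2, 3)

·→ maze.sense(dir='north')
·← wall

·→ stack.pop()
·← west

·→ maze.move(dir='east')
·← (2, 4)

·→ maze.sense(dir='north')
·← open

·→ stack.push(x='north')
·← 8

·→ maze.move(dir='north')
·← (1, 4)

·→ maze.sense(dir='north')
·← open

·→ stack.push(x='north')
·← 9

·→ maze.move(dir='north')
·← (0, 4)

·→ stack.pop()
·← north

·→ maze.move(dir='south')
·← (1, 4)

·→ stack.pop()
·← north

·→ maze.move(dir='south')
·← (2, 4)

·→ stack.pop()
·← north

·→ maze.move(dir='south')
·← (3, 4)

·→ maze.sense(dir='south')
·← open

·→ stack.push(x='south')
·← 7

·→ maze.move(dir='south')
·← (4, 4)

·→ maze.sense(dir='west')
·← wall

·→ maze.sense(dir='south')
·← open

·→ stack.push(x='south')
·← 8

·→ maze.move(dir='south')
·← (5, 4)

·→ maze.sense(dir='west')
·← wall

·→ maze.sense(dir='south')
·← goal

·→ maze.move(dir='south')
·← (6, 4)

Answer: (6, 4)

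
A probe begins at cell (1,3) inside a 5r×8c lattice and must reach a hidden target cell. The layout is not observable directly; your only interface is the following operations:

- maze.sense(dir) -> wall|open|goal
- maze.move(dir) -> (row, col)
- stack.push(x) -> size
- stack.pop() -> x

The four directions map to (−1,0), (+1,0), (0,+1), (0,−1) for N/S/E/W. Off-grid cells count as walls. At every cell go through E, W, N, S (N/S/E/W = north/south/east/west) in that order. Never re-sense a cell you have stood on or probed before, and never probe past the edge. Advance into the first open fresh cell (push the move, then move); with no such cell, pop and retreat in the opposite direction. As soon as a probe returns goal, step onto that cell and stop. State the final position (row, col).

$ maze.sense dir='east'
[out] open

$ stack.push x='east'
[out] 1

$ maze.move dir='east'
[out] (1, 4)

$ maze.sense dir='east'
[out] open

$ stack.push x='east'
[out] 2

$ maze.move dir='east'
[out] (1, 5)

$ maze.sense dir='east'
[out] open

$ stack.push x='east'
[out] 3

$ maze.move dir='east'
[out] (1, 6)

$ maze.sense dir='east'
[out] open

$ stack.push x='east'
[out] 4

$ maze.move dir='east'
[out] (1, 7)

$ maze.sense dir='north'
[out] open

$ stack.push x='north'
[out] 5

$ maze.move dir='north'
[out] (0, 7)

$ maze.sense dir='west'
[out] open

$ stack.push x='west'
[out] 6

$ maze.move dir='west'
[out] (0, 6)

$ maze.sense dir='west'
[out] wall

$ stack.pop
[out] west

$ maze.move dir='east'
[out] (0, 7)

$ stack.pop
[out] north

$ maze.move dir='south'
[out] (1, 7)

$ maze.sense dir='south'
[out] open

$ stack.push x='south'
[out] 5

$ maze.move dir='south'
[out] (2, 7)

$ maze.sense dir='west'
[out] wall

$ maze.sense dir='south'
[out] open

$ stack.push x='south'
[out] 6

$ maze.move dir='south'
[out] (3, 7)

$ maze.sense dir='west'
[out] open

$ stack.push x='west'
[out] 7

$ maze.move dir='west'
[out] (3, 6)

$ maze.sense dir='west'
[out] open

$ stack.push x='west'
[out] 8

$ maze.move dir='west'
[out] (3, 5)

$ maze.sense dir='west'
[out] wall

$ maze.sense dir='north'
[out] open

$ stack.push x='north'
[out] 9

$ maze.move dir='north'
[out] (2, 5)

$ maze.sense dir='west'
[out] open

$ stack.push x='west'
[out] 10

$ maze.move dir='west'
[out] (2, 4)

$ maze.sense dir='west'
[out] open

$ stack.push x='west'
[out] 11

$ maze.move dir='west'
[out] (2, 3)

$ maze.sense dir='west'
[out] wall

$ maze.sense dir='south'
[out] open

$ stack.push x='south'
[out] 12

$ maze.move dir='south'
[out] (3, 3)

$ maze.sense dir='west'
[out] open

$ stack.push x='west'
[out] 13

$ maze.move dir='west'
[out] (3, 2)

$ maze.sense dir='west'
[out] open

$ stack.push x='west'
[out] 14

$ maze.move dir='west'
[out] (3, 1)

$ maze.sense dir='west'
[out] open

$ stack.push x='west'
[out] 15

$ maze.move dir='west'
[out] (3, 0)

$ maze.sense dir='north'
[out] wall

$ maze.sense dir='south'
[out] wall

$ stack.pop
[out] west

$ maze.move dir='east'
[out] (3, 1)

$ maze.sense dir='north'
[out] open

$ stack.push x='north'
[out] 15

$ maze.move dir='north'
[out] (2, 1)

$ maze.sense dir='north'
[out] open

$ stack.push x='north'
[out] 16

$ maze.move dir='north'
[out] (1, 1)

$ maze.sense dir='east'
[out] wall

$ maze.sense dir='west'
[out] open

$ stack.push x='west'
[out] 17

$ maze.move dir='west'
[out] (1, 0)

$ maze.sense dir='north'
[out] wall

$ stack.pop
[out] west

$ maze.move dir='east'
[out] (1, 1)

$ maze.sense dir='north'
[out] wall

$ stack.pop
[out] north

$ maze.move dir='south'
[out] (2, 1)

$ stack.pop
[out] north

$ maze.move dir='south'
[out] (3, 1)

$ maze.sense dir='south'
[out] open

$ stack.push x='south'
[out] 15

$ maze.move dir='south'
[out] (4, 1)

$ maze.sense dir='east'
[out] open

$ stack.push x='east'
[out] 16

$ maze.move dir='east'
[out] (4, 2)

$ maze.sense dir='east'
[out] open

$ stack.push x='east'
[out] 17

$ maze.move dir='east'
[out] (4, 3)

$ maze.sense dir='east'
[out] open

$ stack.push x='east'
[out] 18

$ maze.move dir='east'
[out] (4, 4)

$ maze.sense dir='east'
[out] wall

$ stack.pop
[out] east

$ maze.move dir='west'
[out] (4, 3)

$ stack.pop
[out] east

$ maze.move dir='west'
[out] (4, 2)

$ stack.pop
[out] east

$ maze.move dir='west'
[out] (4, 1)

$ stack.pop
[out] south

$ maze.move dir='north'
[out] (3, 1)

$ stack.pop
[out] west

$ maze.move dir='east'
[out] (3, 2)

$ stack.pop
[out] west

$ maze.move dir='east'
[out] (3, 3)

$ stack.pop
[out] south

$ maze.move dir='north'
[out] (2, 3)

$ stack.pop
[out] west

$ maze.move dir='east'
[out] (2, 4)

$ stack.pop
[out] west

$ maze.move dir='east'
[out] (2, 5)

$ stack.pop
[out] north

$ maze.move dir='south'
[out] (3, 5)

$ stack.pop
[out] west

$ maze.move dir='east'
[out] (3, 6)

$ maze.sense dir='south'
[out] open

$ stack.push x='south'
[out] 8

$ maze.move dir='south'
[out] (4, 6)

$ maze.sense dir='east'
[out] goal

$ maze.move dir='east'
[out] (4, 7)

Answer: (4, 7)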